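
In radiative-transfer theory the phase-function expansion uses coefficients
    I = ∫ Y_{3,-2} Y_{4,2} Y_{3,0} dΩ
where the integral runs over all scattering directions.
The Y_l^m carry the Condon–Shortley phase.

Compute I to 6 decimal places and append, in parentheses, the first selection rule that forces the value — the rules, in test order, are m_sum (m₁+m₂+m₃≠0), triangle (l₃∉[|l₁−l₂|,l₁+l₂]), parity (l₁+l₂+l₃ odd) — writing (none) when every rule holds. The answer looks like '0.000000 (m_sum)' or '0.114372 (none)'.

-0.044418 (none)

Rules hold: Σm=0, L=10 even, 1≤3≤7.
N = 7·9·7 = 441
Δ = 4!·2!·4!/11! = 1/34650
Racah Σ t=1..3: t=1:−1/72 t=2:+1/16 t=3:−1/72 = 5/144
⇒ 3j(3 4 3; 0 0 0)² = 2/77, sgn -1
Racah Σ t=3..4: t=3:−1/72 t=4:+1/96 = -1/288
⇒ 3j(3 4 3; -2 2 0)² = 1/462, sgn +1
4πI² = N·(3j₀)²·(3jₘ)² = 3/121
I = -1·√(0.0247934/4π) = -0.04441841
No selection rule forces the value: the integral is nonzero (none).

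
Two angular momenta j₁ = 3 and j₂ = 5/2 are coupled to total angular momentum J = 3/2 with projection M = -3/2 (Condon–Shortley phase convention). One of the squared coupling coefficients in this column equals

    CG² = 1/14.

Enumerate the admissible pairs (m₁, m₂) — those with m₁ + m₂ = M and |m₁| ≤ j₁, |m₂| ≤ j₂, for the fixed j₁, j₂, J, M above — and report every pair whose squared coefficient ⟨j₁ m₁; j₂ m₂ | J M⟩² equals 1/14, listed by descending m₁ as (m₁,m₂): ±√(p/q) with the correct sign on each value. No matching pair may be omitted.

(1,-5/2): +√(1/14)

Admissible pairs with m₁+m₂ = M = -3/2: (-3,3/2), (-2,1/2), (-1,-1/2), (0,-3/2), (1,-5/2)
  (m₁,m₂)=(1,-5/2): CG² = 1/14, CG = +√(1/14)   ← matches the target
  (m₁,m₂)=(0,-3/2): CG² = 6/35, CG = −√(6/35)
  (m₁,m₂)=(-1,-1/2): CG² = 9/35, CG = +√(9/35)
  (m₁,m₂)=(-2,1/2): CG² = 2/7, CG = −√(2/7)
  (m₁,m₂)=(-3,3/2): CG² = 3/14, CG = +√(3/14)
Pairs with CG² = 1/14: (1,-5/2): +√(1/14)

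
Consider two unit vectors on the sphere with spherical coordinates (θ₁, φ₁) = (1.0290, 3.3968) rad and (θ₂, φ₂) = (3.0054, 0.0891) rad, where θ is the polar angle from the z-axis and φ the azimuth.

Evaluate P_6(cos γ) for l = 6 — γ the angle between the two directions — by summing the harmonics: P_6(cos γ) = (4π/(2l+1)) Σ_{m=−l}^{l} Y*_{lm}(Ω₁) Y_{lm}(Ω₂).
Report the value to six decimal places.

0.105711

Term-by-term m-sum for l=6 (normalisation 4π/13 = 0.966644):
  m=-6: (0.007556, 0.190946) × (0.000003, -0.000002) = (0.000000, 0.000000)  (running Σ = (0.000000, 0.000000))
  m=-5: (-0.115746, -0.381241) × (-0.000069, 0.000033) = (0.000021, 0.000023)  (running Σ = (0.000021, 0.000023))
  m=-4: (0.193449, 0.315547) × (0.001113, -0.000414) = (0.000346, 0.000271)  (running Σ = (0.000367, 0.000294))
  m=-3: (0.011403, 0.010960) × (-0.012147, 0.003326) = (-0.000175, -0.000095)  (running Σ = (0.000192, 0.000199))
  m=-2: (-0.303117, -0.169716) × (0.089379, -0.016098) = (-0.029824, -0.010289)  (running Σ = (-0.029632, -0.010091))
  m=-1: (0.113438, 0.029595) × (-0.405565, 0.036232) = (-0.047079, -0.007893)  (running Σ = (-0.076711, -0.017983))
  m=0: (0.317248, -0.000000) × (0.828312, 0.000000) = (0.262780, 0.000000)  (running Σ = (0.186069, -0.017983))
  m=1: (-0.113438, 0.029595) × (0.405565, 0.036232) = (-0.047079, 0.007893)  (running Σ = (0.138991, -0.010091))
  m=2: (-0.303117, 0.169716) × (0.089379, 0.016098) = (-0.029824, 0.010289)  (running Σ = (0.109166, 0.000199))
  m=3: (-0.011403, 0.010960) × (0.012147, 0.003326) = (-0.000175, 0.000095)  (running Σ = (0.108991, 0.000294))
  m=4: (0.193449, -0.315547) × (0.001113, 0.000414) = (0.000346, -0.000271)  (running Σ = (0.109338, 0.000023))
  m=5: (0.115746, -0.381241) × (0.000069, 0.000033) = (0.000021, -0.000023)  (running Σ = (0.109358, 0.000000))
  m=6: (0.007556, -0.190946) × (0.000003, 0.000002) = (0.000000, -0.000000)  (running Σ = (0.109358, -0.000000))
Total Σ_m = (0.109358, -0.000000). Multiply by 0.966644: (0.105711, -0.000000). P_6(cos γ) = 0.105711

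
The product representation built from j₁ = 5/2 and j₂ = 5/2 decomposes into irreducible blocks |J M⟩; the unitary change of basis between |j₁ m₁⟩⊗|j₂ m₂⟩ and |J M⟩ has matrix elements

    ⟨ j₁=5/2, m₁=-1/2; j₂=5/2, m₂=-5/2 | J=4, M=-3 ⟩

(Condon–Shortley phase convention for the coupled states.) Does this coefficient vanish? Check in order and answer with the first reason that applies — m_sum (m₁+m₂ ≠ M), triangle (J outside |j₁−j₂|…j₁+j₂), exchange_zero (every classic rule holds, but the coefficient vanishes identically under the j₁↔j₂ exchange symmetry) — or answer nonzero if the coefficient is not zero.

nonzero

m-sum: m₁+m₂ = -1/2+(-5/2) = -3, M = -3  ✓
triangle: |j₁−j₂| = 0 ≤ J = 4 ≤ j₁+j₂ = 5  ✓
exchange: j₁≠j₂ or m₁≠m₂ — the exchange symmetry imposes no constraint here
value check: CG = +√(1/2) = +0.707107 ≠ 0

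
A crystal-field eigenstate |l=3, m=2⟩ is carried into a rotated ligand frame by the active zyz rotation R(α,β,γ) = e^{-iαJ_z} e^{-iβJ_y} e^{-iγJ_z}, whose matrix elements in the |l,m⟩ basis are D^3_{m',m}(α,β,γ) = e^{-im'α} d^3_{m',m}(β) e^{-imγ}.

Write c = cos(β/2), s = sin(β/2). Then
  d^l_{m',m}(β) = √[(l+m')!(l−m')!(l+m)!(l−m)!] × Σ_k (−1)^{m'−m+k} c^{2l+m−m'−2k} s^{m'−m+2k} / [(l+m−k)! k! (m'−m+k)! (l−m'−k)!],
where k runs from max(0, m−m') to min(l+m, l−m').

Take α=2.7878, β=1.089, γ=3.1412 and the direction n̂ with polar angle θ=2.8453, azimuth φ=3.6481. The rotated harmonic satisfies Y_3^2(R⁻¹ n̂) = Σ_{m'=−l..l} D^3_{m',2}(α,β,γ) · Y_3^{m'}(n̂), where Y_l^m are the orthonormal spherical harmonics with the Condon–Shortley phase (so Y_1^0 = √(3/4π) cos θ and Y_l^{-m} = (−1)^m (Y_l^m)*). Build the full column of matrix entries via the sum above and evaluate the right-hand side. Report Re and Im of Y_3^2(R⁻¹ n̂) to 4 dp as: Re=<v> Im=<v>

Need the full column D^3_{m',2} for m'=−3..3 at α=2.7878, β=1.0890, γ=3.1412.
cos(β/2)=0.855386, sin(β/2)=0.517990
d^3_{-3,2}: single k=5 term ⇒ +0.078135;  D = -0.038158+0.068184i
d^3_{-2,2}: k∈[4..5] ⇒ +0.263379 -0.019317 = +0.244063;  D = +0.185596-0.158495i
d^3_{-1,2}: k∈[3..4] ⇒ +0.550151 -0.100872 = +0.449279;  D = -0.421576+0.155325i
d^3_{0,2}: k∈[2..3] ⇒ +0.786780 -0.288518 = +0.498263;  D = +0.498263+0.000391i
d^3_{1,2}: k∈[1..2] ⇒ +0.750125 -0.550151 = +0.199973;  D = -0.187533-0.069430i
d^3_{2,2}: k∈[0..1] ⇒ +0.391718 -0.718229 = -0.326510;  D = -0.247960-0.212427i
d^3_{3,2}: single k=0 term ⇒ -0.581044;  D = +0.282959+0.507490i
Y_3^{m'}(θ=2.8453,φ=3.6481) and Σ D·Y over m':
  (-0.0382+0.0682i)·(-0.0005+0.0104i)  (+0.1856-0.1585i)·(-0.0441+0.0707i)  (-0.4216+0.1553i)·(-0.2949+0.1636i)  (+0.4983+0.0004i)·(-0.5617+0.0000i)  (-0.1875-0.0694i)·(+0.2949+0.1636i)  (-0.2480-0.2124i)·(-0.0441-0.0707i)  (+0.2830+0.5075i)·(+0.0005+0.0104i)
Y_3^2(R⁻¹ n̂) = -0.231771-0.116359i

Re=-0.2318 Im=-0.1164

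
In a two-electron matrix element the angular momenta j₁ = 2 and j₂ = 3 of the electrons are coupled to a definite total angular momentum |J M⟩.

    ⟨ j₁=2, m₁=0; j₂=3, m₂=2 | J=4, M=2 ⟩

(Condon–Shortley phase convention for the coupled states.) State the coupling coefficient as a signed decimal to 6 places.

triangle: 1!·3!·5!/10! = 720/3628800
(j±m)!: 2!·2!·5!·1!·6!·2! = 691200
prefactor² = (2J+1)·Δ·N² = 8640/7
  k=0: +1/(0!·1!·2!·5!·1!·0!) = 1/240
  k=1: −1/(1!·0!·1!·4!·2!·1!) = -1/48
Σ = -1/60  ⇒  CG² = 8640/7·(-1/60)² = 12/35
CG = −√(12/35) = -0.585540

−√(12/35) ≈ -0.585540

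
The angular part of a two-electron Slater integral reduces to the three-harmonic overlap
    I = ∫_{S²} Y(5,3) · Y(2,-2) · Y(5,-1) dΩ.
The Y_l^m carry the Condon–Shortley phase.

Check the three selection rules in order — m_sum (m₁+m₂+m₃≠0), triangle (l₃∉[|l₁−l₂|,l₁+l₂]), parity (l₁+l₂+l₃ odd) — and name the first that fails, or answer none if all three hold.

none

m₁+m₂+m₃ = 3 − 2 − 1 = 0  ✓
triangle: |5−2|=3 ≤ l₃=5 ≤ 5+2=7  ✓
parity: l₁+l₂+l₃ = 12 is even  ✓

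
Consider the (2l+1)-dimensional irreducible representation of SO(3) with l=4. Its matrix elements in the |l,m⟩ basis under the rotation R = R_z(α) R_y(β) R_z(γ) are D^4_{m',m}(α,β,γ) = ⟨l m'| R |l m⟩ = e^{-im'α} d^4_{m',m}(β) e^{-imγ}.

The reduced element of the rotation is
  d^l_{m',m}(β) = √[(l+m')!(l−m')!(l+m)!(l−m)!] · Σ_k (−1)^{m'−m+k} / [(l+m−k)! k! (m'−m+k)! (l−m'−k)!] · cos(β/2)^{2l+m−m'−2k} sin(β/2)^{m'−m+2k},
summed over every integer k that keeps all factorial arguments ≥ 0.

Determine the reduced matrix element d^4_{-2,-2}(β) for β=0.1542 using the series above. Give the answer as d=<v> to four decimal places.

d^4_{-2,-2}(β=0.1542) via the finite sum:
c=cos(0.154200/2)=0.997029, s=sin(0.154200/2)=0.077024; N=√[2·720·2·720]=1440.000000
k∈{0,1,2} keeps every argument non-negative
  k=0: (−1)^0·1440.0000/(1440)·0.9970^8·0.0770^0 = +0.976480
  k=1: (−1)^1·1440.0000/(120)·0.9970^6·0.0770^2 = -0.069932
  k=2: (−1)^2·1440.0000/(96)·0.9970^4·0.0770^4 = +0.000522
d^4_{-2,-2}(0.1542) = +0.976480 -0.069932 +0.000522 = +0.907069

d=0.9071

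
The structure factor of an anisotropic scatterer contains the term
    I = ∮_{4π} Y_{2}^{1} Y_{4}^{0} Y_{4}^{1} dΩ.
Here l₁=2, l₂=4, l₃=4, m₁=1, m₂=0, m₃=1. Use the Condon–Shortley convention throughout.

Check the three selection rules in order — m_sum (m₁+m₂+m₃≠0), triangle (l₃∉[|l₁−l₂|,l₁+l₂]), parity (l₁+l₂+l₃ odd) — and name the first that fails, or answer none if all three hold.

m_sum

Σmᵢ = 2  ✗
l₃∈[|l₁−l₂|,l₁+l₂]=[2,6], have l₃=4
Σlᵢ = 10 ⇒ even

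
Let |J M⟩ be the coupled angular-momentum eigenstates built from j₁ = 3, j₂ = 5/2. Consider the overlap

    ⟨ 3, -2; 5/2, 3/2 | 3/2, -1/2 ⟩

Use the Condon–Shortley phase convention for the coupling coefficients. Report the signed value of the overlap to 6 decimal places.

−√(1/21) = -0.218218

triangle: 4!*2!*1!/8! = 48/40320
(j±m)!: 1!*5!*4!*1!*1!*2! = 5760
prefactor² = (2J+1)*Δ*N² = 192/7
  k=3: −1/(3!*1!*2!*1!*0!*0!) = -1/12
  k=4: +1/(4!*0!*1!*0!*1!*1!) = 1/24
Σ = -1/24  ⇒  CG² = 192/7*(-1/24)² = 1/21
CG = −√(1/21) = -0.218218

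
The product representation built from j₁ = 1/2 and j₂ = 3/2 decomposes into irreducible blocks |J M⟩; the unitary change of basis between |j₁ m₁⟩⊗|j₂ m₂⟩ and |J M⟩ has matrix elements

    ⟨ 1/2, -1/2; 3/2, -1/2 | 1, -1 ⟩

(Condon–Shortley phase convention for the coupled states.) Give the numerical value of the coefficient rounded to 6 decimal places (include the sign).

√[3·1!0!2!/4! · 0!1!1!2!0!2!] = √(1)
  +(−1)^1/∏(1,0,0,0,0,2)! = -1/2  (running -1/2)
⟨..|..⟩ = √(1)·(-1/2) = -0.500000

-0.500000  (= −√(1/4))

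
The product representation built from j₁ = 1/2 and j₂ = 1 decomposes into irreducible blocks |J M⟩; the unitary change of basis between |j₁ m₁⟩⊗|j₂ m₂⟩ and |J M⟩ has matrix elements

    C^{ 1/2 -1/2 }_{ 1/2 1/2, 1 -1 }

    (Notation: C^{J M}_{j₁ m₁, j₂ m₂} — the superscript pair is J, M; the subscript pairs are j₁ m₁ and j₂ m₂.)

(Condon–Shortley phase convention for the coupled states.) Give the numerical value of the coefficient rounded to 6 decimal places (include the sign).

√[2·1!0!1!/3! · 1!0!0!2!0!1!] = √(2/3)
  +(−1)^0/∏(0,1,0,0,0,1)! = 1  (running 1)
⟨..|..⟩ = √(2/3)·(1) = +0.816497

+0.816497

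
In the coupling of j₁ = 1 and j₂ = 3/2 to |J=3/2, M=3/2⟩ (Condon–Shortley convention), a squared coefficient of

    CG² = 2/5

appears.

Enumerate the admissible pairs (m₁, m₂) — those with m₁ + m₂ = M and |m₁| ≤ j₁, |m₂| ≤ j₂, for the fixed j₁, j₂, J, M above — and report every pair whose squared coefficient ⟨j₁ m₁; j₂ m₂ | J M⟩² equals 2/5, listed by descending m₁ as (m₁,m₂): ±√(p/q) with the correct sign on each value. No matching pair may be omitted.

Admissible pairs with m₁+m₂ = M = 3/2: (0,3/2), (1,1/2)
  (m₁,m₂)=(1,1/2): CG² = 2/5, CG = +√(2/5)   ← matches the target
  (m₁,m₂)=(0,3/2): CG² = 3/5, CG = −√(3/5)
Pairs with CG² = 2/5: (1,1/2): +√(2/5)

(1,1/2): +√(2/5)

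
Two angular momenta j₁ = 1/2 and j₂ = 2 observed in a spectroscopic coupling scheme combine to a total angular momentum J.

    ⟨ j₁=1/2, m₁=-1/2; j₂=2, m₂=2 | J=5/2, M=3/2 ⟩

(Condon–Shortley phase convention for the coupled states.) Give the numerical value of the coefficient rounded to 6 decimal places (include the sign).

+√(1/5) ≈ +0.447214

√[6·0!1!4!/6! · 0!1!4!0!4!1!] = √(576/5)
  +(−1)^0/∏(0,0,1,4,0,0)! = 1/24  (running 1/24)
⟨..|..⟩ = √(576/5)·(1/24) = +0.447214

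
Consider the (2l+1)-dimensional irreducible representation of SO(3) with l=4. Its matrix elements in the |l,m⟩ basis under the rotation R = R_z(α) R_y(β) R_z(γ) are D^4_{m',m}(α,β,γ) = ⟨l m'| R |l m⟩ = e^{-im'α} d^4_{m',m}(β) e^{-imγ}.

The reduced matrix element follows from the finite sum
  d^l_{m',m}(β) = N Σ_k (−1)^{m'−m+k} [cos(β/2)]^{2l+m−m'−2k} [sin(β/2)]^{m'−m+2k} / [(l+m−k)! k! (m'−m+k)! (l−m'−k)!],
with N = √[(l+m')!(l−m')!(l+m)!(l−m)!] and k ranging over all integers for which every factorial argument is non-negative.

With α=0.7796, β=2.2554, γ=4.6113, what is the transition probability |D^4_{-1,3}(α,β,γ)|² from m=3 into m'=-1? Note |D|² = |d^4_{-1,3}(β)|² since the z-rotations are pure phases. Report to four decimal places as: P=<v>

P=0.2455

D^4_{-1,3}(0.7796,2.2554,4.6113) = e^{-i·-1·0.7796}·d^4_{-1,3}(2.2554)·e^{-i·3·4.6113}. Compute d first:
Half-angle: c=0.428739, s=0.903428. N=√(6·120·5040·1)=1904.940944
k∈{4,5} keeps every argument non-negative
  k=4: (−1)^0·1904.9409/(144)·0.4287^4·0.9034^4 = +0.297759
  k=5: (−1)^1·1904.9409/(240)·0.4287^2·0.9034^6 = -0.793266
d^4_{-1,3}(2.2554) = +0.297759 -0.793266 = -0.495506
|D^4_{-1,3}|² = |d^4_{-1,3}(β)|² = (-0.495506)² = 0.245526 (the z-rotation phases have unit modulus)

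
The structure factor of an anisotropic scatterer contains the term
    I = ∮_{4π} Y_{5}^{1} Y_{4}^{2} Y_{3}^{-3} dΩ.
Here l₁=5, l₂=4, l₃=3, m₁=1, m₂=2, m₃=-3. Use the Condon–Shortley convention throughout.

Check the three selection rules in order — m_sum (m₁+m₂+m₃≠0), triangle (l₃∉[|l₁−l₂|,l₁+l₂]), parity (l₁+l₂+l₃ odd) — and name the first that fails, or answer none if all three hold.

none

m₁+m₂+m₃ = 1 + 2 − 3 = 0  ✓
triangle: |5−4|=1 ≤ l₃=3 ≤ 5+4=9  ✓
parity: l₁+l₂+l₃ = 12 is even  ✓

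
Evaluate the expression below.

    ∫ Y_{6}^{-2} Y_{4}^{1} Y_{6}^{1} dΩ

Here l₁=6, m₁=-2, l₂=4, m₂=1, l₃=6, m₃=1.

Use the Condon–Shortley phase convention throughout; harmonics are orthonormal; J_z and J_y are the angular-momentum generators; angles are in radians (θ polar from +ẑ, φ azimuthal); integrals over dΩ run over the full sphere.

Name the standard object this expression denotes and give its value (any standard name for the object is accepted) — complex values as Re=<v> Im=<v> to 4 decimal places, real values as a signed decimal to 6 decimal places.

This is a Gaunt coefficient — the integral of a triple product of spherical harmonics over the sphere.
m-sum 0 ✓  L=16 even ✓  2≤6≤10 ✓
Π(2lᵢ+1) = 13×9×13 = 1521
triangle coeff Δ(6,4,6) = 1/15315300
Σ_t [0,4]: t=0:+1/829440 t=1:−1/25920 t=2:+1/9216 t=3:−1/25920 t=4:+1/829440 = 7/207360
(3j)²=28/2431 [(6 4 6; 0 0 0)], sign=+1
Σ_t [1,4]: t=1:−1/725760 t=2:+1/34560 t=3:−1/17280 t=4:+1/82944 = -53/2903040
(3j)²=2809/306306 [(6 4 6; -2 1 1)], sign=+1
⇒ 4πI² = 5618/34969
I = (+1)√(5618/34969/(4π)) = 0.11306920

Gaunt coefficient, +0.113069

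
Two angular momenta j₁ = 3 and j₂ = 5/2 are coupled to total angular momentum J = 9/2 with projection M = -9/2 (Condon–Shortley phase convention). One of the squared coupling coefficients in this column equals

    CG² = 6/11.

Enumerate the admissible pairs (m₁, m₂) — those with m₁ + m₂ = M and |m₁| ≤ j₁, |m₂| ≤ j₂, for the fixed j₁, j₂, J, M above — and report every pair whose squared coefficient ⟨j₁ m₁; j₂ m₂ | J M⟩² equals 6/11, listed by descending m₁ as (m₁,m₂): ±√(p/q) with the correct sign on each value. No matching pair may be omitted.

(-3,-3/2): −√(6/11)

Admissible pairs with m₁+m₂ = M = -9/2: (-3,-3/2), (-2,-5/2)
  (m₁,m₂)=(-2,-5/2): CG² = 5/11, CG = +√(5/11)
  (m₁,m₂)=(-3,-3/2): CG² = 6/11, CG = −√(6/11)   ← matches the target
Pairs with CG² = 6/11: (-3,-3/2): −√(6/11)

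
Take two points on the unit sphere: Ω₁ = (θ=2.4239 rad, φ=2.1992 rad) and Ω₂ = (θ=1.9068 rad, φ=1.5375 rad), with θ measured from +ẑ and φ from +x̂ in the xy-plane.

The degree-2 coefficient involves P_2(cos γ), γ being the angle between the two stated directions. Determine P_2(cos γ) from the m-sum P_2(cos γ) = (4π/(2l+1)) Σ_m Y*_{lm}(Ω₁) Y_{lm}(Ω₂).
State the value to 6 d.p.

0.317454

Term-by-term m-sum for l=2 (normalisation 4π/5 = 2.513274):
  term(m=-2) = (0.014085, 0.055766)   from Y*(Ω₁)=(-0.051599, -0.158896), Y(Ω₂)=(-0.343518, -0.022910)
  term(m=-1) = (0.072615, 0.056555)   from Y*(Ω₁)=(0.224994, -0.309623), Y(Ω₂)=(-0.008006, 0.240345)
  term(m=+0) = (-0.047088, 0.000000)   from Y*(Ω₁)=(0.221561, -0.000000), Y(Ω₂)=(-0.212530, 0.000000)
  term(m=+1) = (0.072615, -0.056555)   from Y*(Ω₁)=(-0.224994, -0.309623), Y(Ω₂)=(0.008006, 0.240345)
  term(m=+2) = (0.014085, -0.055766)   from Y*(Ω₁)=(-0.051599, 0.158896), Y(Ω₂)=(-0.343518, 0.022910)
Total Σ_m = (0.126311, 0.000000). Multiply by 2.513274: (0.317454, 0.000000). P_2(cos γ) = 0.317454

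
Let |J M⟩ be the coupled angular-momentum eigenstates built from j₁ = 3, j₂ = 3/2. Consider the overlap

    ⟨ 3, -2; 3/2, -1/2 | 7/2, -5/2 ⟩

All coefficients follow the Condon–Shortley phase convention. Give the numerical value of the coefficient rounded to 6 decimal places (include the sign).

−√(1/7) = -0.377964

triangle: 1!·5!·2!/9! = 240/362880
(j±m)!: 1!·5!·1!·2!·1!·6! = 172800
prefactor² = (2J+1)·Δ·N² = 6400/7
  k=0: +1/(0!·1!·5!·1!·0!·1!) = 1/120
  k=1: −1/(1!·0!·4!·0!·1!·2!) = -1/48
Σ = -1/80  ⇒  CG² = 6400/7·(-1/80)² = 1/7
CG = −√(1/7) = -0.377964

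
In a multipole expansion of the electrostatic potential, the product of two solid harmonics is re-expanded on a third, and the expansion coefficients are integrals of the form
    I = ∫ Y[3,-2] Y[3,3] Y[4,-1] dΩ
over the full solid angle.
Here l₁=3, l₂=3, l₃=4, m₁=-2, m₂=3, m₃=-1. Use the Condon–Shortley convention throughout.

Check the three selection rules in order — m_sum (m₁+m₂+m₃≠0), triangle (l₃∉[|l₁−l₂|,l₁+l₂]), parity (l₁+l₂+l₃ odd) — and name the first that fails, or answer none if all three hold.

none

Σmᵢ = 0  ✓
l₃∈[|l₁−l₂|,l₁+l₂]=[0,6], have l₃=4  ✓
Σlᵢ = 10 ⇒ even  ✓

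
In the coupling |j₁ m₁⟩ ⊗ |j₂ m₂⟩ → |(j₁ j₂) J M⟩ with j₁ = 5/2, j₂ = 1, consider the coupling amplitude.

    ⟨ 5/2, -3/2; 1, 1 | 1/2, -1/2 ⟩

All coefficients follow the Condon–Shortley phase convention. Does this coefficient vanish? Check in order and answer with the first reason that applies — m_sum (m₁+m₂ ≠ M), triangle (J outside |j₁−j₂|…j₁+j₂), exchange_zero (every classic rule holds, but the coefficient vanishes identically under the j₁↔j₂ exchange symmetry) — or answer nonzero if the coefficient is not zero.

triangle

m-sum: m₁+m₂ = -3/2+1 = -1/2, M = -1/2  ✓
triangle: need |j₁−j₂| ≤ J ≤ j₁+j₂, i.e. J ∈ [3/2, 7/2]; J = 1/2 is outside ✗ ⇒ coefficient is 0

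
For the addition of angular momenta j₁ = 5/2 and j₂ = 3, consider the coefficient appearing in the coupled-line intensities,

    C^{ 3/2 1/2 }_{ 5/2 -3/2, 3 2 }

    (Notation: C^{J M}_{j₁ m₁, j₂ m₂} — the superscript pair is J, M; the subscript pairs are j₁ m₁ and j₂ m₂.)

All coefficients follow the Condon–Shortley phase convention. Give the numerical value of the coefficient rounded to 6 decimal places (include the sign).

triangle: 4!*1!*2!/8! = 48/40320
(j±m)!: 1!*4!*5!*1!*2!*1! = 5760
prefactor² = (2J+1)*Δ*N² = 192/7
  k=3: −1/(3!*1!*1!*2!*0!*0!) = -1/12
  k=4: +1/(4!*0!*0!*1!*1!*1!) = 1/24
Σ = -1/24  ⇒  CG² = 192/7*(-1/24)² = 1/21
CG = −√(1/21) = -0.218218

-0.218218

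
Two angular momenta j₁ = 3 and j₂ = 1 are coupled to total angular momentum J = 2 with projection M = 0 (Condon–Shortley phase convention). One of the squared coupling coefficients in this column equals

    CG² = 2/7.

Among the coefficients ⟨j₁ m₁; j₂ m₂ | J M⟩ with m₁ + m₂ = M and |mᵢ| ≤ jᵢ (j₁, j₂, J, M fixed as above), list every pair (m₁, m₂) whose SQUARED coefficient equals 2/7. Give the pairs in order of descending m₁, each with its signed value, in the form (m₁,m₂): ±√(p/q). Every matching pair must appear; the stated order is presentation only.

(1,-1): +√(2/7); (-1,1): +√(2/7)

Admissible pairs with m₁+m₂ = M = 0: (-1,1), (0,0), (1,-1)
  (m₁,m₂)=(1,-1): CG² = 2/7, CG = +√(2/7)   ← matches the target
  (m₁,m₂)=(0,0): CG² = 3/7, CG = −√(3/7)
  (m₁,m₂)=(-1,1): CG² = 2/7, CG = +√(2/7)   ← matches the target
Pairs with CG² = 2/7: (1,-1): +√(2/7); (-1,1): +√(2/7)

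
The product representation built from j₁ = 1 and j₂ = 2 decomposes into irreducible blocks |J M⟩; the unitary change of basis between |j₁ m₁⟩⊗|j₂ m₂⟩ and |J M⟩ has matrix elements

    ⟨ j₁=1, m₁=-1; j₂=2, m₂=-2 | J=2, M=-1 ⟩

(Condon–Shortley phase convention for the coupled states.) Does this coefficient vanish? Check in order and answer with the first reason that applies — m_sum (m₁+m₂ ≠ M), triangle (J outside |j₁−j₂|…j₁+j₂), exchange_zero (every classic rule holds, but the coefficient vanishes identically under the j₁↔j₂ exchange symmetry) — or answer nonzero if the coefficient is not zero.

m_sum

m-sum: m₁+m₂ = -1+(-2) = -3, M = -1  ✗ ⇒ coefficient is 0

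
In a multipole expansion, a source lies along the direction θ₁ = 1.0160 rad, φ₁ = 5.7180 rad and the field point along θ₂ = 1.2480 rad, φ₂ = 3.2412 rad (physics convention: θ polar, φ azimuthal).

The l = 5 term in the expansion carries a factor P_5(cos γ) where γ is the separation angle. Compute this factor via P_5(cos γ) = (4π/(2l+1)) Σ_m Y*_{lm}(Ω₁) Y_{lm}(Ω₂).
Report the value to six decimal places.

Term-by-term m-sum for l=5 (normalisation 4π/11 = 1.142397):
  term(m=-5) = 0.07211 - 0.01330j   from Y*(Ω₁)=-0.19577 - 0.06394j, Y(Ω₂)=-0.31278 + 0.17008j
  term(m=-4) = -0.13465 - 0.07052j   from Y*(Ω₁)=-0.25689 - 0.31129j, Y(Ω₂)=0.34710 - 0.14611j
  term(m=-3) = -0.00364 - 0.00807j   from Y*(Ω₁)=-0.03959 - 0.31566j, Y(Ω₂)=0.02660 - 0.00820j
  term(m=-2) = 0.00871 - 0.03542j   from Y*(Ω₁)=-0.04607 + 0.09775j, Y(Ω₂)=-0.33087 + 0.06680j
  term(m=-1) = -0.01618 + 0.01269j   from Y*(Ω₁)=-0.29148 + 0.18486j, Y(Ω₂)=0.05928 - 0.00592j
  term(m=+0) = 0.00838 + 0.00000j   from Y*(Ω₁)=0.02630 + 0.00000j, Y(Ω₂)=0.31883 + 0.00000j
  term(m=+1) = -0.01618 - 0.01269j   from Y*(Ω₁)=0.29148 + 0.18486j, Y(Ω₂)=-0.05928 - 0.00592j
  term(m=+2) = 0.00871 + 0.03542j   from Y*(Ω₁)=-0.04607 - 0.09775j, Y(Ω₂)=-0.33087 - 0.06680j
  term(m=+3) = -0.00364 + 0.00807j   from Y*(Ω₁)=0.03959 - 0.31566j, Y(Ω₂)=-0.02660 - 0.00820j
  term(m=+4) = -0.13465 + 0.07052j   from Y*(Ω₁)=-0.25689 + 0.31129j, Y(Ω₂)=0.34710 + 0.14611j
  term(m=+5) = 0.07211 + 0.01330j   from Y*(Ω₁)=0.19577 - 0.06394j, Y(Ω₂)=0.31278 + 0.17008j
Total Σ_m = -0.13892 + 0.00000j. Multiply by 1.142397: -0.15870 + 0.00000j. P_5(cos γ) = -0.158704

-0.158704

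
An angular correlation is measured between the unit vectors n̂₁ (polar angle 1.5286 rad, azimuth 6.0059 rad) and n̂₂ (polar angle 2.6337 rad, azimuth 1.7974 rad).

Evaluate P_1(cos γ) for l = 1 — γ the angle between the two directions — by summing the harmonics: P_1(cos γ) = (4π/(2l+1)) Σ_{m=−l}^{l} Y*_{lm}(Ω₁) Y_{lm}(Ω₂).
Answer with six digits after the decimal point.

Term-by-term m-sum for l=1 (normalisation 4π/3 = 4.188790):
  m=-1: (0.33200 - 0.09449j) × (-0.03775 - 0.16373j) = -0.02800 - 0.05079j  (running Σ = -0.02800 - 0.05079j)
  m=0: (0.02061 + 0.00000j) × (-0.42693 + 0.00000j) = -0.00880 + 0.00000j  (running Σ = -0.03680 - 0.05079j)
  m=1: (-0.33200 - 0.09449j) × (0.03775 - 0.16373j) = -0.02800 + 0.05079j  (running Σ = -0.06481 + 0.00000j)
Total Σ_m = -0.06481 + 0.00000j. Multiply by 4.188790: -0.27147 + 0.00000j. P_1(cos γ) = -0.271470

-0.271470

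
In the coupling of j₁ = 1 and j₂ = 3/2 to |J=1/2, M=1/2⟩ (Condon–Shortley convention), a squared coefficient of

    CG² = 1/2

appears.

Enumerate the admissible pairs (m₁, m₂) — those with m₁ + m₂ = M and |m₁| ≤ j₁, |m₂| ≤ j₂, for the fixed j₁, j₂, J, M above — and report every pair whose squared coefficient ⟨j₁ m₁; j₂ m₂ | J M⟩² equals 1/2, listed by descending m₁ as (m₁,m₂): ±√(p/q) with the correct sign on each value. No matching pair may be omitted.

(-1,3/2): +√(1/2)

Admissible pairs with m₁+m₂ = M = 1/2: (-1,3/2), (0,1/2), (1,-1/2)
  (m₁,m₂)=(1,-1/2): CG² = 1/6, CG = +√(1/6)
  (m₁,m₂)=(0,1/2): CG² = 1/3, CG = −√(1/3)
  (m₁,m₂)=(-1,3/2): CG² = 1/2, CG = +√(1/2)   ← matches the target
Pairs with CG² = 1/2: (-1,3/2): +√(1/2)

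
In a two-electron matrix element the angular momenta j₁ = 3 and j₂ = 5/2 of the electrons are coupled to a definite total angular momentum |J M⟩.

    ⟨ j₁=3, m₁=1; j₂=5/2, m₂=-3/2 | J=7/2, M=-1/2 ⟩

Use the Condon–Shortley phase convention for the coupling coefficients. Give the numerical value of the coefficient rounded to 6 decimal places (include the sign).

√[8·2!4!3!/10! · 4!2!1!4!3!4!] = √(18432/175)
  +(−1)^0/∏(0,2,2,1,2,2)! = 1/16  (running 1/16)
  +(−1)^1/∏(1,1,1,0,3,3)! = -1/36  (running 5/144)
⟨..|..⟩ = √(18432/175)·(5/144) = +0.356348

+0.356348  (= +√(8/63))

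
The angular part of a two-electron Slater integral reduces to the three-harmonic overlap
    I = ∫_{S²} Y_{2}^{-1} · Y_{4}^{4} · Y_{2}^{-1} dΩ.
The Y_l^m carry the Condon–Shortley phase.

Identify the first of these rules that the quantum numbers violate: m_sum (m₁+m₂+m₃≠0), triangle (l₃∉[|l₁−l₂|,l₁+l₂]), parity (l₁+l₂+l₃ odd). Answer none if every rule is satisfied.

Σmᵢ = 2  ✗
l₃∈[|l₁−l₂|,l₁+l₂]=[2,6], have l₃=2
Σlᵢ = 8 ⇒ even

m_sum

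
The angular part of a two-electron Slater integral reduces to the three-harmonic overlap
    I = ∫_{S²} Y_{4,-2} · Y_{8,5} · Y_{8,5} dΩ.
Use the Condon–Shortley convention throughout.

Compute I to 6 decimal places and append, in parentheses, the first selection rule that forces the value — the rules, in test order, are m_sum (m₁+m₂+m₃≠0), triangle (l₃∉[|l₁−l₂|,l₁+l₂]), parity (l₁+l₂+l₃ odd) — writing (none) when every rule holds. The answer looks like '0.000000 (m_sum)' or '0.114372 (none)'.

Σmᵢ = 8 ≠ 0, so the φ-integral vanishes; I = 0

0.000000 (m_sum)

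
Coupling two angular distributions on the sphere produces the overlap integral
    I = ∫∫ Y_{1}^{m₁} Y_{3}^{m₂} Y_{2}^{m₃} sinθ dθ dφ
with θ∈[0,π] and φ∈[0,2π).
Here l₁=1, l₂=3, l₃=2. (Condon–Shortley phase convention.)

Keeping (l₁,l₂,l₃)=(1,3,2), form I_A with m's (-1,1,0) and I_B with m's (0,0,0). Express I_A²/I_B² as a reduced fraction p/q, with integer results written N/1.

2/3

Same 1,3,2: normalisation and zero-m 3j drop out of the ratio.
A: Δ: 2! 0! 4! / 7! → 1/105; sum: t=2:+1/8 = 1/8; 3j²(1 3 2; -1 1 0) = Δ·Π!·Σ² = 2/35  (sign +1)
B: Δ: 2! 0! 4! / 7! → 1/105; sum: t=1:−1/4 = -1/4; 3j²(1 3 2; 0 0 0) = Δ·Π!·Σ² = 3/35  (sign -1)
I_A²/I_B² = (2/35)/(3/35) = 2/3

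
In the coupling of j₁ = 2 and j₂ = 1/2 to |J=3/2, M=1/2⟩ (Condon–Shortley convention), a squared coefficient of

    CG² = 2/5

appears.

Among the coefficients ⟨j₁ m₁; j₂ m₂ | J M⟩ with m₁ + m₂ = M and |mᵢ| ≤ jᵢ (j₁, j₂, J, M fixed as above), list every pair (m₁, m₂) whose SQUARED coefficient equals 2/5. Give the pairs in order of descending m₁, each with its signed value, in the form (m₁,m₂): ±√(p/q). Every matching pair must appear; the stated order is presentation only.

Admissible pairs with m₁+m₂ = M = 1/2: (0,1/2), (1,-1/2)
  (m₁,m₂)=(1,-1/2): CG² = 3/5, CG = +√(3/5)
  (m₁,m₂)=(0,1/2): CG² = 2/5, CG = −√(2/5)   ← matches the target
Pairs with CG² = 2/5: (0,1/2): −√(2/5)

(0,1/2): −√(2/5)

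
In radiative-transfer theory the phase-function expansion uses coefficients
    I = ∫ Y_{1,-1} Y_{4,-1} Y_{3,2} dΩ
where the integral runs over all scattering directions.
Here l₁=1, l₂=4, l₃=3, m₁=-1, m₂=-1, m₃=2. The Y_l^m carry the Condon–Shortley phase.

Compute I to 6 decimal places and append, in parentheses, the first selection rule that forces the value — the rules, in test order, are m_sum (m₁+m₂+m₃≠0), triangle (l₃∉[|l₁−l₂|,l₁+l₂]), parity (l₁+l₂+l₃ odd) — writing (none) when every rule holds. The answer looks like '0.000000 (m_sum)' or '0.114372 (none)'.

m-sum 0 ✓  L=8 even ✓  3≤3≤5 ✓
Π(2lᵢ+1) = 3×9×7 = 189
triangle coeff Δ(1,4,3) = 1/252
Σ_t [1,1]: t=1:−1/36 = -1/36
(3j)²=4/63 [(1 4 3; 0 0 0)], sign=+1
Σ_t [2,2]: t=2:+1/240 = 1/240
(3j)²=1/84 [(1 4 3; -1 -1 2)], sign=-1
⇒ 4πI² = 1/7
I = (-1)√(1/7/(4π)) = -0.10662181
No selection rule forces the value: the integral is nonzero (none).

-0.106622 (none)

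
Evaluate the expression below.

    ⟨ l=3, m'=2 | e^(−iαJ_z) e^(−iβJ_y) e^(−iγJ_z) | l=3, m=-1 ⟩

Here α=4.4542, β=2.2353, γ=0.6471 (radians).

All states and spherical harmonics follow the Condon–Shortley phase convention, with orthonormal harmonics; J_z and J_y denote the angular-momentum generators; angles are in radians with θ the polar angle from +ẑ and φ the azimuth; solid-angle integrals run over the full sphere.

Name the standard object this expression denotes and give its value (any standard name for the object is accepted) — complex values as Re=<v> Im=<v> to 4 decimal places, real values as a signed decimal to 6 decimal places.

This is a Wigner D-matrix element — the rotation-matrix element ⟨l m'| R(α,β,γ) |l m⟩ in the angular-momentum basis.
D^3_{2,-1}(4.4542,2.2353,0.6471) = e^{-i·2·4.4542}·d^3_{2,-1}(2.2353)·e^{-i·-1·0.6471}. Compute d first:
With c≡cos(β/2)=0.437796 and s≡sin(β/2)=0.899074, N=[120·1·2·24]^{1/2}=75.894664
Admissible k: 0..1 (factorial args all ≥0)
  k=0: (−1)^3·75.8947/(12)·0.4378^3·0.8991^3 = -0.385685
  k=1: (−1)^4·75.8947/(24)·0.4378^1·0.8991^5 = +0.813298
d^3_{2,-1}(2.2353) = -0.385685 +0.813298 = +0.427613
D = (-0.869613-0.493734i)·(+0.427613)·(+0.797835+0.602875i) = -0.169398-0.392628i

Wigner D-matrix element, Re=-0.1694 Im=-0.3926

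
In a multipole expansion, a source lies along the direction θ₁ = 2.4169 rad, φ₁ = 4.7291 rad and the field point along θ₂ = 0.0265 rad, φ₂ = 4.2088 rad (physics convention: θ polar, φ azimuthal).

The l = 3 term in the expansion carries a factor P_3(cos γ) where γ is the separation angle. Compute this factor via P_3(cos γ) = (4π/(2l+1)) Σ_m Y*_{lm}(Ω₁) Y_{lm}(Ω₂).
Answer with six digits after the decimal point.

Term-by-term m-sum for l=3 (normalisation 4π/7 = 1.795196):
  m=-3: (-0.006091, 0.121389) × (0.000008, -0.000000) = (0.000000, 0.000001)  (running Σ = (0.000000, 0.000001))
  m=-2: (0.336058, 0.011236) × (-0.000383, -0.000606) = (-0.000122, -0.000208)  (running Σ = (-0.000122, -0.000207))
  m=-1: (0.006454, -0.386170) × (-0.016515, 0.029974) = (0.011469, 0.006571)  (running Σ = (0.011347, 0.006364))
  m=0: (0.055102, -0.000000) × (0.744781, 0.000000) = (0.041039, 0.000000)  (running Σ = (0.052386, 0.006364))
  m=1: (-0.006454, -0.386170) × (0.016515, 0.029974) = (0.011469, -0.006571)  (running Σ = (0.063854, -0.000207))
  m=2: (0.336058, -0.011236) × (-0.000383, 0.000606) = (-0.000122, 0.000208)  (running Σ = (0.063733, 0.000001))
  m=3: (0.006091, 0.121389) × (-0.000008, -0.000000) = (0.000000, -0.000001)  (running Σ = (0.063733, -0.000000))
Accumulated sum (0.063733, -0.000000); after 4π/(2l+1) scaling, (0.114412, -0.000000) ⇒ P_3 = 0.114412

0.114412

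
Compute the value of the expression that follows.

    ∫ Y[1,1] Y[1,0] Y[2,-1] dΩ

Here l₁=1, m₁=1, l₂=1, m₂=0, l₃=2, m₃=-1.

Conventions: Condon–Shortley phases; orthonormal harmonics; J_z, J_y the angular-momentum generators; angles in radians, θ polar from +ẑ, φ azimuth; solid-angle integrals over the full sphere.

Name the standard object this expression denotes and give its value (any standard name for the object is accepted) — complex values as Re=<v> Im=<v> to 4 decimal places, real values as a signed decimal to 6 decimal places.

Gaunt coefficient, -0.218510

This is a Gaunt coefficient — the integral of a triple product of spherical harmonics over the sphere.
m-sum 0 ✓  L=4 even ✓  0≤2≤2 ✓
Π(2lᵢ+1) = 3×3×5 = 45
triangle coeff Δ(1,1,2) = 1/30
Σ_t [0,0]: t=0:+1/1 = 1/1
(3j)²=2/15 [(1 1 2; 0 0 0)], sign=+1
Σ_t [0,0]: t=0:+1/2 = 1/2
(3j)²=1/10 [(1 1 2; 1 0 -1)], sign=-1
⇒ 4πI² = 3/5
I = (-1)√(3/5/(4π)) = -0.21850969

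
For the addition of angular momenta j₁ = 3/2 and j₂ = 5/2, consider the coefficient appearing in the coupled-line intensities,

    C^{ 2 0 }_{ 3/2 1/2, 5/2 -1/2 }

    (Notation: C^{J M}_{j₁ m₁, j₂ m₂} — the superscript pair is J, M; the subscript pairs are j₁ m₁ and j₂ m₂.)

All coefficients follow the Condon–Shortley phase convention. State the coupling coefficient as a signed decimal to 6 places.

-0.267261  (= −√(1/14))

j₁+j₂−J=2  J+j₁−j₂=1  J−j₁+j₂=3  j₁+j₂+J+1=7
(j₁±m₁, j₂±m₂, J±M) = (2,1,2,3,2,2)
P² = 8/7
sum k=0..1:
  [0] +1/4 = 1/4
  [1] −1/2 = -1/2
S = -1/4
C² = P²·S² = 1/14 ; C = -0.267261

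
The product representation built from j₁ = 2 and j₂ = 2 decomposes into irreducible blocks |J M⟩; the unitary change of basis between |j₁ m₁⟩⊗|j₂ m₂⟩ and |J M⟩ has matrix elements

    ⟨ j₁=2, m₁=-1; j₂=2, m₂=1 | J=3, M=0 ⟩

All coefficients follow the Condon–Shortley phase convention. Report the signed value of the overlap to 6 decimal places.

−√(2/5) = -0.632456

triangle: 1!×3!×3!/8! = 36/40320
(j±m)!: 1!×3!×3!×1!×3!×3! = 1296
prefactor² = (2J+1)×Δ×N² = 81/10
  k=0: +1/(0!×1!×3!×3!×0!×0!) = 1/36
  k=1: −1/(1!×0!×2!×2!×1!×1!) = -1/4
Σ = -2/9  ⇒  CG² = 81/10×(-2/9)² = 2/5
CG = −√(2/5) = -0.632456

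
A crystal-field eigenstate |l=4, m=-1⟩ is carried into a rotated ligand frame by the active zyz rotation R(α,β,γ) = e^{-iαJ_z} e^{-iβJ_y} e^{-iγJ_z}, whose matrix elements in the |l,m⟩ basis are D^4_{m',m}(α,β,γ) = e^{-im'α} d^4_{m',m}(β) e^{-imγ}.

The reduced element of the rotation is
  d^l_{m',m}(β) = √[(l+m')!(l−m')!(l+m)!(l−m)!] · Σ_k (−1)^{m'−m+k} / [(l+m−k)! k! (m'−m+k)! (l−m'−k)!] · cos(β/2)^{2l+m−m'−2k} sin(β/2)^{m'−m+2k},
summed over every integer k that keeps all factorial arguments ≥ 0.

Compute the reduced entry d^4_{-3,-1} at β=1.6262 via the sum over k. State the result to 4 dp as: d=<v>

d^4_{-3,-1}(β=1.6262) via the finite sum:
Half-angle: c=0.687250, s=0.726421. N=√(1·5040·6·120)=1904.940944
Admissible k: 2..3 (factorial args all ≥0)
  k=2: (−1)^0·1904.9409/(240)·0.6872^6·0.7264^2 = +0.441301
  k=3: (−1)^1·1904.9409/(144)·0.6872^4·0.7264^4 = -0.821734
d^4_{-3,-1}(1.6262) = +0.441301 -0.821734 = -0.380433

d=-0.3804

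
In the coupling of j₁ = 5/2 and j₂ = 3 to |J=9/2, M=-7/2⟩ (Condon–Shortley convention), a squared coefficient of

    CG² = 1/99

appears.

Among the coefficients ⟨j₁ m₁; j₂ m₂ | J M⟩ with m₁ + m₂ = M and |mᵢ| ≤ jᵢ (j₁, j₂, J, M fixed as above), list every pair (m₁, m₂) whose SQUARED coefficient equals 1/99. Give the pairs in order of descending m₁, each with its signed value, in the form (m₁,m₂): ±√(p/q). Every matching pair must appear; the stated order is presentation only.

Admissible pairs with m₁+m₂ = M = -7/2: (-5/2,-1), (-3/2,-2), (-1/2,-3)
  (m₁,m₂)=(-1/2,-3): CG² = 16/33, CG = +√(16/33)
  (m₁,m₂)=(-3/2,-2): CG² = 1/99, CG = +√(1/99)   ← matches the target
  (m₁,m₂)=(-5/2,-1): CG² = 50/99, CG = −√(50/99)
Pairs with CG² = 1/99: (-3/2,-2): +√(1/99)

(-3/2,-2): +√(1/99)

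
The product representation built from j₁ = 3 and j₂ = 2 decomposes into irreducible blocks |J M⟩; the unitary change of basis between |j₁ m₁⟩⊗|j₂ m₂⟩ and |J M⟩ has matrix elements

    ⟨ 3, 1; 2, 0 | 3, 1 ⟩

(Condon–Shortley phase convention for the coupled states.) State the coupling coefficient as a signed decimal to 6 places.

j₁+j₂−J=2  J+j₁−j₂=4  J−j₁+j₂=2  j₁+j₂+J+1=9
(j₁±m₁, j₂±m₂, J±M) = (4,2,2,2,4,2)
P² = 256/15
sum k=0..2:
  [0] +1/16 = 1/16
  [1] −1/6 = -1/6
  [2] +1/96 = 1/96
S = -3/32
C² = P²·S² = 3/20 ; C = -0.387298

-0.387298  (= −√(3/20))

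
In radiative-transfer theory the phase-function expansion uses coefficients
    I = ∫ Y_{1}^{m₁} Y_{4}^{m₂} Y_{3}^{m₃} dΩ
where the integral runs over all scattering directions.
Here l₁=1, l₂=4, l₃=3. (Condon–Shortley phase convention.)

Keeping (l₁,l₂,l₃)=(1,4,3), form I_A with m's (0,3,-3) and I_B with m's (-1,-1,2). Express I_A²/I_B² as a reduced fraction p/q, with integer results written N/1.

7/3

Shared (l₁,l₂,l₃)=(1,4,3): N and (l;000)² cancel in I_A²/I_B².
A: Δ = 2!·0!·6!/9! = 1/252; Racah Σ t=1..1: t=1:−1/720 = -1/720; ⇒ 3j(1 4 3; 0 3 -3)² = 1/36, sgn -1
B: Δ = 2!·0!·6!/9! = 1/252; Racah Σ t=2..2: t=2:+1/240 = 1/240; ⇒ 3j(1 4 3; -1 -1 2)² = 1/84, sgn -1
I_A²/I_B² = (1/36)/(1/84) = 7/3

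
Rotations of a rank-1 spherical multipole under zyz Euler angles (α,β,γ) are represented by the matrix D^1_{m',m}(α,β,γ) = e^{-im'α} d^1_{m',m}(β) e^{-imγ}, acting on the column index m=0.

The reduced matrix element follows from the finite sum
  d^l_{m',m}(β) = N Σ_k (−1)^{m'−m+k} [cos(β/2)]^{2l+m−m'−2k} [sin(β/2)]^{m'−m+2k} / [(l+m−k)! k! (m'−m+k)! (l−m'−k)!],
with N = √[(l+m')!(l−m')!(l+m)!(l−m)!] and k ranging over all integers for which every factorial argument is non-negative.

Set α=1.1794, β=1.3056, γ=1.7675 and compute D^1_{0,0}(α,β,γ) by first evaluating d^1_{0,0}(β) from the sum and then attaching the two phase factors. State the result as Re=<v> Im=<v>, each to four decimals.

Re=0.2621 Im=0.0000

D^1_{0,0}(1.1794,1.3056,1.7675) = e^{-i·0·1.1794}·d^1_{0,0}(1.3056)·e^{-i·0·1.7675}. Compute d first:
Half-angle: c=0.794386, s=0.607413. N=√(1·1·1·1)=1.000000
Admissible k: 0..1 (factorial args all ≥0)
  k=0: (−1)^0·1.0000/(1)·0.7944^2·0.6074^0 = +0.631049
  k=1: (−1)^1·1.0000/(1)·0.7944^0·0.6074^2 = -0.368951
d^1_{0,0}(1.3056) = +0.631049 -0.368951 = +0.262099
Attach z-rotation phases: D = e^{-i(0)(1.1794)}·(+0.262099)·e^{-i(0)(1.7675)} = +0.262099+0.000000i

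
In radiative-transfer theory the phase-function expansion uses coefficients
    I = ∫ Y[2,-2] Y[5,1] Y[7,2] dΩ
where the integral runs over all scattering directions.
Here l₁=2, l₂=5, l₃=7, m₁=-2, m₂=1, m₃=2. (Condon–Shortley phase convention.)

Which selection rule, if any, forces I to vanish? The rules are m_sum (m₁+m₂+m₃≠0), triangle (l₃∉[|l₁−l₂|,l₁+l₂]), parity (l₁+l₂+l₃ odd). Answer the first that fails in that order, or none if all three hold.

Σmᵢ = 1  ✗
l₃∈[|l₁−l₂|,l₁+l₂]=[3,7], have l₃=7
Σlᵢ = 14 ⇒ even

m_sum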